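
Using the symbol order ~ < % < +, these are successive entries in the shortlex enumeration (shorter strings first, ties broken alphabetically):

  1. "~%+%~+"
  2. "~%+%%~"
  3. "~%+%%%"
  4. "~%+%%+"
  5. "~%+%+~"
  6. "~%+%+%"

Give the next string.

~%+%++

The successor of ~%+%+% increments the rightmost position that isn't already + and resets every position after it to ~.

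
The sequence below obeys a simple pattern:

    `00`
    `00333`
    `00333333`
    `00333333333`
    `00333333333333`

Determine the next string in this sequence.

Each term is the previous one with 333 appended.
Applying this once more to 00333333333333:

00333333333333333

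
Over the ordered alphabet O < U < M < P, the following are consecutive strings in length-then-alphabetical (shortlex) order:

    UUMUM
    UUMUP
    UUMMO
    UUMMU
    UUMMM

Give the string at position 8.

Continuing the enumeration 3 steps past UUMMM: UUMMM → UUMMP → UUMPO → (answer).

UUMPU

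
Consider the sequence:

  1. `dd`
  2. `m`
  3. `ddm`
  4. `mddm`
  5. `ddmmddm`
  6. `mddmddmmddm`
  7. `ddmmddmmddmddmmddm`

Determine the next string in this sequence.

From term 3 onward, concatenate the second-to-last term with the last: dd·m = ddm, m·ddm = mddm, …
The next term joins mddmddmmddm and ddmmddmmddmddmmddm.

mddmddmmddmddmmddmmddmddmmddm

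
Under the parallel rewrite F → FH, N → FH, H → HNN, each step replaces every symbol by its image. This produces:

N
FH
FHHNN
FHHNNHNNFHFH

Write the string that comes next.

Apply φ to FHHNNHNNFHFH symbol by symbol: F→FH, H→HNN, H→HNN, N→FH, N→FH, H→HNN, N→FH, N→FH, F→FH, H→HNN, F→FH, H→HNN; joined: FH HNN HNN FH FH HNN FH FH FH HNN FH HNN.

FHHNNHNNFHFHHNNFHFHFHHNNFHHNN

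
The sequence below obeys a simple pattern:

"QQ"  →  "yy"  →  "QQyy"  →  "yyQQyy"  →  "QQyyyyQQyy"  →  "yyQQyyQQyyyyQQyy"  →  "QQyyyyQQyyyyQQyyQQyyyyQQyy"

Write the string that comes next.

Each term (from the third on) is the two preceding terms concatenated in order: term 3 = QQ·yy = QQyy.
The next term joins yyQQyyQQyyyyQQyy and QQyyyyQQyyyyQQyyQQyyyyQQyy.

yyQQyyQQyyyyQQyyQQyyyyQQyyyyQQyyQQyyyyQQyy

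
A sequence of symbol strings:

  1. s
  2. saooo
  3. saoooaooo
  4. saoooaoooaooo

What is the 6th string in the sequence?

Each term is the previous one with aooo appended.
From saoooaoooaooo, 2 further steps: saoooaoooaooo → saoooaoooaoooaooo → (answer).

saoooaoooaoooaoooaooo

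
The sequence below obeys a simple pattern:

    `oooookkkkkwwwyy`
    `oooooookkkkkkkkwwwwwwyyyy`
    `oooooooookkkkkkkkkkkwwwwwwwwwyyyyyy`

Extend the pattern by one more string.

oooooooooookkkkkkkkkkkkkkwwwwwwwwwwwwyyyyyyyy

Term n consists of 2n+3 o's, followed by 3n+2 k's, followed by 3n w's, followed by 2n y's (n = 1, 2, …).
Setting n = 4 gives 11, 14, 12, 8 characters in each block.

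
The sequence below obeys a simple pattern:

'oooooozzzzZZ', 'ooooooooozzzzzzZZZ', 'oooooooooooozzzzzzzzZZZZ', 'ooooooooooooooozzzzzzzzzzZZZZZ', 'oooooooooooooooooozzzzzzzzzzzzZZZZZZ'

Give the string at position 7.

oooooooooooooooooooooooozzzzzzzzzzzzzzzzZZZZZZZZ

Term n consists of 3n o's, followed by 2n z's, followed by n Z's, where the shown terms are n = 2, 3, 4, 5, 6.
For term 7, n = 8, so the run lengths are 24, 16, 8.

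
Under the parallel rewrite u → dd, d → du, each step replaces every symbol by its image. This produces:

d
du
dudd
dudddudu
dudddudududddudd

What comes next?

Rewriting the 16 symbols of dudddudududddudd one by one yields du dd du du du dd du dd du dd du du du dd du du; concatenated:

dudddudududddudddudddudududddudu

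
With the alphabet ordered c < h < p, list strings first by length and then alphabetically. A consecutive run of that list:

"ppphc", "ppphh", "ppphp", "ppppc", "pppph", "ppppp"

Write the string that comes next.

cccccc

After ppppp the length-5 strings are exhausted; the first length-6 string is 6 copies of c.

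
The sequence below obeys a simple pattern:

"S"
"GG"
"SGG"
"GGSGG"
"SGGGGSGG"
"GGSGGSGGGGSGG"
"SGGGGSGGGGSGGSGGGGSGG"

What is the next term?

GGSGGSGGGGSGGSGGGGSGGGGSGGSGGGGSGG

This is a Fibonacci-style word recurrence s(k) = s(k−2)·s(k−1): e.g. S·GG = SGG.
The next term joins GGSGGSGGGGSGG and SGGGGSGGGGSGGSGGGGSGG.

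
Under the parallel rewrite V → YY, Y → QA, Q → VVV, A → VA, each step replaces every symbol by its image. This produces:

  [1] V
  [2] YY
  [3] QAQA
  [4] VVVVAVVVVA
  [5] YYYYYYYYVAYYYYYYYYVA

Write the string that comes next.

Rewriting the 20 symbols of YYYYYYYYVAYYYYYYYYVA one by one yields QA QA QA QA QA QA QA QA YY VA QA QA QA QA QA QA QA QA YY VA; concatenated:

QAQAQAQAQAQAQAQAYYVAQAQAQAQAQAQAQAQAYYVA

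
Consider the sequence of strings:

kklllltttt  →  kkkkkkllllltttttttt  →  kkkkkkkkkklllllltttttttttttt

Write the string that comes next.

The n-th term is 4n-2 k's then n+3 l's then 4n t's (n = 1, 2, …).
For the next term, n = 4, so the run lengths are 14, 7, 16.

kkkkkkkkkkkkkkllllllltttttttttttttttt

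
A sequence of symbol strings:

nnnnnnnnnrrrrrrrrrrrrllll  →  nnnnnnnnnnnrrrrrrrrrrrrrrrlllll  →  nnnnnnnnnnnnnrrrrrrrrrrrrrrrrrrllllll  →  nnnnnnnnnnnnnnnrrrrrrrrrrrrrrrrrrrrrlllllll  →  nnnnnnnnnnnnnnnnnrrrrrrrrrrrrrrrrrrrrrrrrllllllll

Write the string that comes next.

The n-th term is 2n+3 n's then 3n+3 r's then n+1 l's, where the shown terms are n = 3, 4, 5, 6, 7.
For the next term, n = 8, so the run lengths are 19, 27, 9.

nnnnnnnnnnnnnnnnnnnrrrrrrrrrrrrrrrrrrrrrrrrrrrlllllllll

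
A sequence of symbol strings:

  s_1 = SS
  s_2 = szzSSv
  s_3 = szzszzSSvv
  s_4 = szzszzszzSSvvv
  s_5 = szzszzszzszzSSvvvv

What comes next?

s(k+1) = szz·s(k)·v, so each term gains szz as a prefix and v as a suffix.
Applying this once more to szzszzszzszzSSvvvv:

szzszzszzszzszzSSvvvvv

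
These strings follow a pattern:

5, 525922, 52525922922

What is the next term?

s(k+1) = 52·s(k)·922, so each term gains 52 as a prefix and 922 as a suffix.
One more step from 52525922922 gives the answer.

5252525922922922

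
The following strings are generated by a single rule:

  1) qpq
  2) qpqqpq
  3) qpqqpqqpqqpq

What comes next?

qpqqpqqpqqpqqpqqpqqpqqpq

Every step duplicates the string.
So the next term is two copies of qpqqpqqpqqpq.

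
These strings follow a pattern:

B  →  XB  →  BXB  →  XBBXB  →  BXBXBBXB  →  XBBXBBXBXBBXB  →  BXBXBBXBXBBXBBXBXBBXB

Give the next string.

Each term (from the third on) is the two preceding terms concatenated in order: term 3 = B·XB = BXB.
The next term joins XBBXBBXBXBBXB and BXBXBBXBXBBXBBXBXBBXB.

XBBXBBXBXBBXBBXBXBBXBXBBXBBXBXBBXB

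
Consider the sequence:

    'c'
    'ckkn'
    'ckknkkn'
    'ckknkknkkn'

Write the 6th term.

The strings grow by a fixed suffix kkn each time.
From ckknkknkkn, 2 further steps: ckknkknkkn → ckknkknkknkkn → (answer).

ckknkknkknkknkkn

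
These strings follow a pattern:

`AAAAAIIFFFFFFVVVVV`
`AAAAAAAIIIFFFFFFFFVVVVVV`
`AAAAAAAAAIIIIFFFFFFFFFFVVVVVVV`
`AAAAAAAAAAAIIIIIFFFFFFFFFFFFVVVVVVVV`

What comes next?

AAAAAAAAAAAAAIIIIIIFFFFFFFFFFFFFFVVVVVVVVV

Each string has the form A^{2n-1} I^{n-1} F^{2n} V^{n+2}, where the shown terms are n = 3, 4, 5, 6.
At n = 7 the blocks have lengths 13, 6, 14, 9.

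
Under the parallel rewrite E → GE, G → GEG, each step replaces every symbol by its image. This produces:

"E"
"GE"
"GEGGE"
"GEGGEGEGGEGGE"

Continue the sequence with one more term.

φ(GEGGEGEGGEGGE) expands symbol-by-symbol to GEG GE GEG GEG GE GEG GE GEG GEG GE GEG GEG GE; joining the 13 pieces gives the next term.

GEGGEGEGGEGGEGEGGEGEGGEGGEGEGGEGGE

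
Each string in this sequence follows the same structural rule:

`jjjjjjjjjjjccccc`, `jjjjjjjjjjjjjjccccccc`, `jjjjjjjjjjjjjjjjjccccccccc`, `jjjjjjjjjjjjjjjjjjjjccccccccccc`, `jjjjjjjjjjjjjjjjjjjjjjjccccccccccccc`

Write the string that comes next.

Reading off run lengths: j runs 11, 14, 17, 20, 23; c runs 5, 7, 9, 11, 13 — each is linear in n, where the shown terms are n = 3, 4, 5, 6, 7.
Setting n = 8 gives 26, 15 characters in each block.

jjjjjjjjjjjjjjjjjjjjjjjjjjccccccccccccccc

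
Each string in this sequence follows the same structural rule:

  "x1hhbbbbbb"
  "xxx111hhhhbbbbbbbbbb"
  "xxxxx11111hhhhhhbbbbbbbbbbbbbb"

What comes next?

The n-th term is 2n-1 x's then 2n-1 1's then 2n h's then 4n+2 b's (n = 1, 2, …).
For the next term, n = 4, so the run lengths are 7, 7, 8, 18.

xxxxxxx1111111hhhhhhhhbbbbbbbbbbbbbbbbbb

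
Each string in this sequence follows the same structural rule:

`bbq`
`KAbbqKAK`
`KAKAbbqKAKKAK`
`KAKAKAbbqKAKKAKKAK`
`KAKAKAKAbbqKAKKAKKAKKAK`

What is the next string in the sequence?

KAKAKAKAKAbbqKAKKAKKAKKAKKAK

Each term wraps the previous one in KA on the left and KAK on the right.
One more step from KAKAKAKAbbqKAKKAKKAKKAK gives the answer.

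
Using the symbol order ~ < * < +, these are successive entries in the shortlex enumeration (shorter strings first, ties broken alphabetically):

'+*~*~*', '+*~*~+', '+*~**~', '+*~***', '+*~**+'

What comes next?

Treat +*~**+ as a base-3 numeral over the given alphabet and add one, carrying through any trailing +'s.

+*~*+~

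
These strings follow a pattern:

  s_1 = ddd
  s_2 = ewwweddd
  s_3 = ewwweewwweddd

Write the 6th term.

The strings grow by a fixed prefix ewwwe each time.
From ewwweewwweddd, 3 further steps: ewwweewwweddd → ewwweewwweewwweddd → ewwweewwweewwweewwweddd → (answer).

ewwweewwweewwweewwweewwweddd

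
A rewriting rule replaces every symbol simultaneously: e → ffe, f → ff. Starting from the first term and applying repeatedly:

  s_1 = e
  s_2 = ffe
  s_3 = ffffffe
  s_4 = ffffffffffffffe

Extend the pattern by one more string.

ffffffffffffffffffffffffffffffe

Applying the rule to each of the 15 symbols of ffffffffffffffe gives the pieces ff ff ff ff ff ff ff ff ff ff ff ff ff ff ffe, which concatenate to the answer.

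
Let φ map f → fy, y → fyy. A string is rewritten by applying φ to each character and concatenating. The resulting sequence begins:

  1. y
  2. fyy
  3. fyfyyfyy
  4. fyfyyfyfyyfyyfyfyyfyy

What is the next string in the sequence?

Rewriting the 21 symbols of fyfyyfyfyyfyyfyfyyfyy one by one yields fy fyy fy fyy fyy fy fyy fy fyy fyy fy fyy fyy fy fyy fy fyy fyy fy fyy fyy; concatenated:

fyfyyfyfyyfyyfyfyyfyfyyfyyfyfyyfyyfyfyyfyfyyfyyfyfyyfyy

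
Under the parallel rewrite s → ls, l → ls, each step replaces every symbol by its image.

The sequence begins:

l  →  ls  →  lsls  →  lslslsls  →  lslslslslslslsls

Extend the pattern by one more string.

lslslslslslslslslslslslslslslsls

φ(lslslslslslslsls) expands symbol-by-symbol to ls ls ls ls ls ls ls ls ls ls ls ls ls ls ls ls; joining the 16 pieces gives the next term.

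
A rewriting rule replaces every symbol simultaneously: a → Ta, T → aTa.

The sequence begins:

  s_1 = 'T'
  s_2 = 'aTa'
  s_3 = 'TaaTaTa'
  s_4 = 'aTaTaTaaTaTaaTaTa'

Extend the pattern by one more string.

φ(aTaTaTaaTaTaaTaTa) expands symbol-by-symbol to Ta aTa Ta aTa Ta aTa Ta Ta aTa Ta aTa Ta Ta aTa Ta aTa Ta; joining the 17 pieces gives the next term.

TaaTaTaaTaTaaTaTaTaaTaTaaTaTaTaaTaTaaTaTa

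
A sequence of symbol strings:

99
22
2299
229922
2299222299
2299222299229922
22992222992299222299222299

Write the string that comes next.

229922229922992222992222992299222299229922

This is a Fibonacci-style word recurrence s(k) = s(k−1)·s(k−2): e.g. 22·99 = 2299.
So term 8 is 22992222992299222299222299·2299222299229922.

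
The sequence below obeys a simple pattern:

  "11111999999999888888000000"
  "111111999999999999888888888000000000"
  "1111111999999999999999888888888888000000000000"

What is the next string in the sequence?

Each string has the form 1^{n+3} 9^{3n+3} 8^{3n} 0^{3n}, where the shown terms are n = 2, 3, 4.
At n = 5 the blocks have lengths 8, 18, 15, 15.

11111111999999999999999999888888888888888000000000000000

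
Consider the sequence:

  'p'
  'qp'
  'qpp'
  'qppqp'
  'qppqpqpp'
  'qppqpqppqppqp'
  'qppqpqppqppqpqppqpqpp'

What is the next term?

qppqpqppqppqpqppqpqppqppqpqppqppqp

From term 3 onward, concatenate the last term with the second-to-last: qp·p = qpp, qpp·qp = qppqp, …
Continuing: qppqpqppqppqpqppqpqpp · qppqpqppqppqp gives term 8.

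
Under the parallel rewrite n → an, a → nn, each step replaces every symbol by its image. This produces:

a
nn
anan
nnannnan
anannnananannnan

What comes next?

nnannnananannnannnannnananannnan

φ(anannnananannnan) expands symbol-by-symbol to nn an nn an an an nn an nn an nn an an an nn an; joining the 16 pieces gives the next term.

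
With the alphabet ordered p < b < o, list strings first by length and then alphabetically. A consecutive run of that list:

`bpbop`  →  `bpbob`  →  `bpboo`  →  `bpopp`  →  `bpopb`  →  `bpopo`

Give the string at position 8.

bpobb

Stepping forward 2 times from bpopo: bpopo → bpobp, then the target.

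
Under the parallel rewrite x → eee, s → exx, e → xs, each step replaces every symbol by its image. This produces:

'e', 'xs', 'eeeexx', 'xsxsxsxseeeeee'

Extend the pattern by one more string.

eeeexxeeeexxeeeexxeeeexxxsxsxsxsxsxs

Replace each of the 14 characters of xsxsxsxseeeeee in place — eee exx eee exx eee exx eee exx xs xs xs xs xs xs — and concatenate.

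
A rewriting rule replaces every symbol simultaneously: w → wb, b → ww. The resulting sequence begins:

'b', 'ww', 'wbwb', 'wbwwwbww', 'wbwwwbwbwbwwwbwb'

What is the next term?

Applying the rule to each of the 16 symbols of wbwwwbwbwbwwwbwb gives the pieces wb ww wb wb wb ww wb ww wb ww wb wb wb ww wb ww, which concatenate to the answer.

wbwwwbwbwbwwwbwwwbwwwbwbwbwwwbww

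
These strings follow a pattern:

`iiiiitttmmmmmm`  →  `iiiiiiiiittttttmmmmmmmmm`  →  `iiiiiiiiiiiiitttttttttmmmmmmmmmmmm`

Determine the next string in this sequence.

Reading off run lengths: i runs 5, 9, 13; t runs 3, 6, 9; m runs 6, 9, 12 — each is linear in n (n = 1, 2, …).
For the next term, n = 4, so the run lengths are 17, 12, 15.

iiiiiiiiiiiiiiiiittttttttttttmmmmmmmmmmmmmmm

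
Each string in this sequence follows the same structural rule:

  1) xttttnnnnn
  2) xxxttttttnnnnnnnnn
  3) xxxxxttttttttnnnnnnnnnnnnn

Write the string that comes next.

xxxxxxxttttttttttnnnnnnnnnnnnnnnnn

Reading off run lengths: x runs 1, 3, 5; t runs 4, 6, 8; n runs 5, 9, 13 — each is linear in n (n = 1, 2, …).
For the next term, n = 4, so the run lengths are 7, 10, 17.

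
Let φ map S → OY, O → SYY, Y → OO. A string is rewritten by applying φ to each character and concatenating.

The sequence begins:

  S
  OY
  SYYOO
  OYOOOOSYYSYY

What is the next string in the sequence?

SYYOOSYYSYYSYYSYYOYOOOOOYOOOO

Rewriting each symbol of OYOOOOSYYSYY: O→SYY, Y→OO, O→SYY, O→SYY, O→SYY, O→SYY, S→OY, Y→OO, Y→OO, S→OY, Y→OO, Y→OO, which concatenates to SYY OO SYY SYY SYY SYY OY OO OO OY OO OO.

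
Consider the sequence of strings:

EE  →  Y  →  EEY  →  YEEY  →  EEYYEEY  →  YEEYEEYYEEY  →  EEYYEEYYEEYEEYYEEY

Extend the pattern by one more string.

YEEYEEYYEEYEEYYEEYYEEYEEYYEEY

This is a Fibonacci-style word recurrence s(k) = s(k−2)·s(k−1): e.g. EE·Y = EEY.
Continuing: YEEYEEYYEEY · EEYYEEYYEEYEEYYEEY gives term 8.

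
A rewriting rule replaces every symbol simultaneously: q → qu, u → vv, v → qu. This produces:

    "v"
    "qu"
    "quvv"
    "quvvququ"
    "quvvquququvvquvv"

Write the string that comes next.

Replace each of the 16 characters of quvvquququvvquvv in place — qu vv qu qu qu vv qu vv qu vv qu qu qu vv qu qu — and concatenate.

quvvquququvvquvvquvvquququvvququ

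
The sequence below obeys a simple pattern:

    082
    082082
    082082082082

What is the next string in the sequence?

s(k+1) = s(k)·s(k) — each term doubles the last.
Doubling 082082082082:

082082082082082082082082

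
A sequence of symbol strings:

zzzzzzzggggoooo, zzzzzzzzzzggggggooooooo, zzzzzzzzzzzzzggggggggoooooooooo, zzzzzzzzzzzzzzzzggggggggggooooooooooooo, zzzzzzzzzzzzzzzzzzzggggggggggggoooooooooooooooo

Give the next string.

zzzzzzzzzzzzzzzzzzzzzzggggggggggggggooooooooooooooooooo

Reading off run lengths: z runs 7, 10, 13, 16, 19; g runs 4, 6, 8, 10, 12; o runs 4, 7, 10, 13, 16 — each is linear in n, where the shown terms are n = 2, 3, 4, 5, 6.
At n = 7 the blocks have lengths 22, 14, 19.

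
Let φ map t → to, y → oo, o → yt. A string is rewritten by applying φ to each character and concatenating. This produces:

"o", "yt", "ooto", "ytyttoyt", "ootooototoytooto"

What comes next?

Rewriting the 16 symbols of ootooototoytooto one by one yields yt yt to yt yt yt to yt to yt oo to yt yt to yt; concatenated:

ytyttoytytyttoyttoytootoytyttoyt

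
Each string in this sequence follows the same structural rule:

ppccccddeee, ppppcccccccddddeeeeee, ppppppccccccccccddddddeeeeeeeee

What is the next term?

ppppppppcccccccccccccddddddddeeeeeeeeeeee

Term n consists of 2n p's, followed by 3n+1 c's, followed by 2n d's, followed by 3n e's (n = 1, 2, …).
At n = 4 the blocks have lengths 8, 13, 8, 12.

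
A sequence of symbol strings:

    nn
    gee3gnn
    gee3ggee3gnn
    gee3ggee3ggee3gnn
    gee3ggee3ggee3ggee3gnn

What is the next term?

Every step adds gee3g at the front: s(k+1) = gee3g·s(k).
One more step from gee3ggee3ggee3ggee3gnn gives the answer.

gee3ggee3ggee3ggee3ggee3gnn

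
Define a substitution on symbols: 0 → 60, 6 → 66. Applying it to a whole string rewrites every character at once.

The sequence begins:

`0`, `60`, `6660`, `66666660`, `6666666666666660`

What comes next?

Rewriting the 16 symbols of 6666666666666660 one by one yields 66 66 66 66 66 66 66 66 66 66 66 66 66 66 66 60; concatenated:

66666666666666666666666666666660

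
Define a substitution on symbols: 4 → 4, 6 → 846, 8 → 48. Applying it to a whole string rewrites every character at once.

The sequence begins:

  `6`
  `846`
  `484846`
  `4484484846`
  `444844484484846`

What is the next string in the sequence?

Rewriting the 15 symbols of 444844484484846 one by one yields 4 4 4 48 4 4 4 48 4 4 48 4 48 4 846; concatenated:

444484444844484484846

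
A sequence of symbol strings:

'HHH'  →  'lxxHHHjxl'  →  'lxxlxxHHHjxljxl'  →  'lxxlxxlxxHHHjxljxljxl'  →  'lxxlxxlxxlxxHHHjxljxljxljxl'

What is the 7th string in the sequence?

lxxlxxlxxlxxlxxlxxHHHjxljxljxljxljxljxl

Every step adds lxx to the front and jxl to the end of the previous string.
From lxxlxxlxxlxxHHHjxljxljxljxl, 2 further steps: lxxlxxlxxlxxHHHjxljxljxljxl → lxxlxxlxxlxxlxxHHHjxljxljxljxljxl → (answer).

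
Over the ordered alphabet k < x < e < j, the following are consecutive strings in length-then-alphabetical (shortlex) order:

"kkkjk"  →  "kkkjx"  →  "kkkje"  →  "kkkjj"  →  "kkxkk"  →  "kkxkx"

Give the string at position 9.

Advancing 3 positions from kkxkx through kkxkx → kkxke → kkxkj reaches term 9.

kkxxk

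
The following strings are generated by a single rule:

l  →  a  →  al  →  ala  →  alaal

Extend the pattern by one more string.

alaalala

This is a Fibonacci-style word recurrence s(k) = s(k−1)·s(k−2): e.g. a·l = al.
The next term joins alaal and ala.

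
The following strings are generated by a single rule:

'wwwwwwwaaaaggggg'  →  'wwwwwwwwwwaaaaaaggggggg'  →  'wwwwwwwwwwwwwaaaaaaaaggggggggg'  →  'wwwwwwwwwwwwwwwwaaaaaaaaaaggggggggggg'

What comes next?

Term n consists of 3n+1 w's, followed by 2n a's, followed by 2n+1 g's, where the shown terms are n = 2, 3, 4, 5.
For the next term, n = 6, so the run lengths are 19, 12, 13.

wwwwwwwwwwwwwwwwwwwaaaaaaaaaaaaggggggggggggg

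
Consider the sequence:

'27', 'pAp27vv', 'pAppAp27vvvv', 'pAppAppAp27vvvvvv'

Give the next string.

pAppAppAppAp27vvvvvvvv

s(k+1) = pAp·s(k)·vv, so each term gains pAp as a prefix and vv as a suffix.
So the next term is pAp·pAppAppAp27vvvvvv·vv.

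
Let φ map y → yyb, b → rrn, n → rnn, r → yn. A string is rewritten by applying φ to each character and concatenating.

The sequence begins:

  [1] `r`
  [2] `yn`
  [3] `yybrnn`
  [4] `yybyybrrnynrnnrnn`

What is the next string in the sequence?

Applying the rule to each of the 17 symbols of yybyybrrnynrnnrnn gives the pieces yyb yyb rrn yyb yyb rrn yn yn rnn yyb rnn yn rnn rnn yn rnn rnn, which concatenate to the answer.

yybyybrrnyybyybrrnynynrnnyybrnnynrnnrnnynrnnrnn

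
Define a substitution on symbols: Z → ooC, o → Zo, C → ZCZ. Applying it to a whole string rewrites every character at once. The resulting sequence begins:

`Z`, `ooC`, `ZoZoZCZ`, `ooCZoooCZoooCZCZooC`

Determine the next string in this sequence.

Applying the rule to each of the 19 symbols of ooCZoooCZoooCZCZooC gives the pieces Zo Zo ZCZ ooC Zo Zo Zo ZCZ ooC Zo Zo Zo ZCZ ooC ZCZ ooC Zo Zo ZCZ, which concatenate to the answer.

ZoZoZCZooCZoZoZoZCZooCZoZoZoZCZooCZCZooCZoZoZCZ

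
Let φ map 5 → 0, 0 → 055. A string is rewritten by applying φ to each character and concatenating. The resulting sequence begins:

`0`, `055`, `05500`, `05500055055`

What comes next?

055000550550550005500

Apply φ to 05500055055 symbol by symbol: 0→055, 5→0, 5→0, 0→055, 0→055, 0→055, 5→0, 5→0, 0→055, 5→0, 5→0; joined: 055 0 0 055 055 055 0 0 055 0 0.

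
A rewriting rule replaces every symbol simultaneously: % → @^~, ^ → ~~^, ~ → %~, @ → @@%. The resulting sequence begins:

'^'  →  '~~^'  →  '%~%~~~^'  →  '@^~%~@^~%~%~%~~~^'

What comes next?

@@%~~^%~@^~%~@@%~~^%~@^~%~@^~%~@^~%~%~%~~~^

Replace each of the 17 characters of @^~%~@^~%~%~%~~~^ in place — @@% ~~^ %~ @^~ %~ @@% ~~^ %~ @^~ %~ @^~ %~ @^~ %~ %~ %~ ~~^ — and concatenate.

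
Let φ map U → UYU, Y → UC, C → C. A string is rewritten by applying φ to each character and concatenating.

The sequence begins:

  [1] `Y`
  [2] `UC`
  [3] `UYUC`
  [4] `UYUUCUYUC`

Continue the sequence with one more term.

Expanding UYUUCUYUC: U→UYU, Y→UC, U→UYU, U→UYU, C→C, U→UYU, Y→UC, U→UYU, C→C. Concatenated: UYU UC UYU UYU C UYU UC UYU C.

UYUUCUYUUYUCUYUUCUYUC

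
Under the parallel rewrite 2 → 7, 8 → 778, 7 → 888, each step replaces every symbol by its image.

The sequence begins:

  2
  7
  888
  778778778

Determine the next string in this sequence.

888888778888888778888888778

Rewriting each symbol of 778778778: 7→888, 7→888, 8→778, 7→888, 7→888, 8→778, 7→888, 7→888, 8→778, which concatenates to 888 888 778 888 888 778 888 888 778.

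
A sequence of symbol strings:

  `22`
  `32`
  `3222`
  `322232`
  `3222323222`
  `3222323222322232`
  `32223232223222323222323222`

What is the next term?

Each term (from the third on) is the previous term followed by the one before it: term 3 = 32·22 = 3222.
Continuing: 32223232223222323222323222 · 3222323222322232 gives term 8.

322232322232223232223232223222323222322232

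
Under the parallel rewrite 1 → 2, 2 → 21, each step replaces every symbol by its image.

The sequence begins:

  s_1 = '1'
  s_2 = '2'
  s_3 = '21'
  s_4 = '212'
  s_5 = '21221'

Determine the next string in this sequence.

Rewriting each symbol of 21221: 2→21, 1→2, 2→21, 2→21, 1→2, which concatenates to 21 2 21 21 2.

21221212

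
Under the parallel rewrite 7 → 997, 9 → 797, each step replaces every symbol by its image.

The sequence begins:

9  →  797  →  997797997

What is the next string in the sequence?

Rewriting each symbol of 997797997: 9→797, 9→797, 7→997, 7→997, 9→797, 7→997, 9→797, 9→797, 7→997, which concatenates to 797 797 997 997 797 997 797 797 997.

797797997997797997797797997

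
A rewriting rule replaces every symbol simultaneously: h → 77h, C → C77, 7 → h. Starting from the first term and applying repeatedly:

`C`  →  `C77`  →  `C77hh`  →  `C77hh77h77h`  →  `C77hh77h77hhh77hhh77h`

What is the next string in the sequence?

C77hh77h77hhh77hhh77h77h77hhh77h77h77hhh77h

Applying the rule to each of the 21 symbols of C77hh77h77hhh77hhh77h gives the pieces C77 h h 77h 77h h h 77h h h 77h 77h 77h h h 77h 77h 77h h h 77h, which concatenate to the answer.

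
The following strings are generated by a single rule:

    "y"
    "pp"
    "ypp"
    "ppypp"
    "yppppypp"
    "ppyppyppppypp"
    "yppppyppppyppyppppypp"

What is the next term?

ppyppyppppyppyppppyppppyppyppppypp

Each term (from the third on) is the two preceding terms concatenated in order: term 3 = y·pp = ypp.
The next term joins ppyppyppppypp and yppppyppppyppyppppypp.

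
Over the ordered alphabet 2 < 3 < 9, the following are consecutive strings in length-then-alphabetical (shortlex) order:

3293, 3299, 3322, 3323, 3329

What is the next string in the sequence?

Find the rightmost character of 3329 below 9, bump it to the next letter, and reset everything to its right to 2.

3332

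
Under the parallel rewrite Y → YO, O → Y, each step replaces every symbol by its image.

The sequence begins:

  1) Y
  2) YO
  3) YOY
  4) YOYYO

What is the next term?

YOYYOYOY

Rewriting each symbol of YOYYO: Y→YO, O→Y, Y→YO, Y→YO, O→Y, which concatenates to YO Y YO YO Y.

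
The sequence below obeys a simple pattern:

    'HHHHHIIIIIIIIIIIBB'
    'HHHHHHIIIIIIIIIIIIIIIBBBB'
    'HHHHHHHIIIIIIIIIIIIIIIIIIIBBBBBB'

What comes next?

HHHHHHHHIIIIIIIIIIIIIIIIIIIIIIIBBBBBBBB

Each string has the form H^{n+3} I^{4n+3} B^{2n-2}, where the shown terms are n = 2, 3, 4.
Setting n = 5 gives 8, 23, 8 characters in each block.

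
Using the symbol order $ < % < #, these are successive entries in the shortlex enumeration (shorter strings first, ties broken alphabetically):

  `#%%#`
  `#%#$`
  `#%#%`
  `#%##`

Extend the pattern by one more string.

Treat #%## as a base-3 numeral over the given alphabet and add one, carrying through any trailing #'s.

##$$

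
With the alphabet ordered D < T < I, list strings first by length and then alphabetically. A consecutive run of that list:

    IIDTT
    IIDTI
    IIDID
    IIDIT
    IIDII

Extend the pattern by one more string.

The successor of IIDII increments the rightmost position that isn't already I and resets every position after it to D.

IITDD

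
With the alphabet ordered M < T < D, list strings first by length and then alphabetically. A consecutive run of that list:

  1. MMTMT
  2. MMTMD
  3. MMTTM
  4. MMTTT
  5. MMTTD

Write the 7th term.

MMTDT

Advancing 2 positions from MMTTD through MMTTD → MMTDM reaches term 7.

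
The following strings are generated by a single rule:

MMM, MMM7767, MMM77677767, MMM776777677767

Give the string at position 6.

MMM77677767776777677767

Each term is the previous one with 7767 appended.
From MMM776777677767, 2 further steps: MMM776777677767 → MMM7767776777677767 → (answer).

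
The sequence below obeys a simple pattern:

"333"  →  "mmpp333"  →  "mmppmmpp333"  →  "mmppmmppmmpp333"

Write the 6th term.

mmppmmppmmppmmppmmpp333

The strings grow by a fixed prefix mmpp each time.
From mmppmmppmmpp333, 2 further steps: mmppmmppmmpp333 → mmppmmppmmppmmpp333 → (answer).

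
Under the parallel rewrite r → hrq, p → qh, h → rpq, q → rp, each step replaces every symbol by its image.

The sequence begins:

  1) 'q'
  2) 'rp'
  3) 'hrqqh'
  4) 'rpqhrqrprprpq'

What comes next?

Applying the rule to each of the 13 symbols of rpqhrqrprprpq gives the pieces hrq qh rp rpq hrq rp hrq qh hrq qh hrq qh rp, which concatenate to the answer.

hrqqhrprpqhrqrphrqqhhrqqhhrqqhrp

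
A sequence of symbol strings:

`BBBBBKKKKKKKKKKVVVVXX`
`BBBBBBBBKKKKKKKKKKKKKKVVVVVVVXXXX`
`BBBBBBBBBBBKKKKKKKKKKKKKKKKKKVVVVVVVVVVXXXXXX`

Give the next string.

Each string has the form B^{3n-1} K^{4n+2} V^{3n-2} X^{2n-2}, where the shown terms are n = 2, 3, 4.
Setting n = 5 gives 14, 22, 13, 8 characters in each block.

BBBBBBBBBBBBBBKKKKKKKKKKKKKKKKKKKKKKVVVVVVVVVVVVVXXXXXXXX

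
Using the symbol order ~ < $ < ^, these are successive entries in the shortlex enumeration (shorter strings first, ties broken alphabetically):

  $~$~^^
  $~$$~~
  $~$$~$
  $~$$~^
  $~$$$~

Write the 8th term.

$~$$^~

Continuing the enumeration 3 steps past $~$$$~: $~$$$~ → $~$$$$ → $~$$$^ → (answer).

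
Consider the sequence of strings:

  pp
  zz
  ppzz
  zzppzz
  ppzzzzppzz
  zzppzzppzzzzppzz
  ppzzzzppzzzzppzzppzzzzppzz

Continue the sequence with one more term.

This is a Fibonacci-style word recurrence s(k) = s(k−2)·s(k−1): e.g. pp·zz = ppzz.
Continuing: zzppzzppzzzzppzz · ppzzzzppzzzzppzzppzzzzppzz gives term 8.

zzppzzppzzzzppzzppzzzzppzzzzppzzppzzzzppzz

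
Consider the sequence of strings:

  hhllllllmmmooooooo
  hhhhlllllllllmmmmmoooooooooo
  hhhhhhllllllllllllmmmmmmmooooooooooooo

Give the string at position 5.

hhhhhhhhhhllllllllllllllllllmmmmmmmmmmmooooooooooooooooooo

Reading off run lengths: h runs 2, 4, 6; l runs 6, 9, 12; m runs 3, 5, 7; o runs 7, 10, 13 — each is linear in n, where the shown terms are n = 2, 3, 4.
At n = 6 the blocks have lengths 10, 18, 11, 19.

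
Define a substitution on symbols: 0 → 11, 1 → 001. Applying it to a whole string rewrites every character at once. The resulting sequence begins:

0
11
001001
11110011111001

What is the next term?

00100100100111110010010010010011111001

φ(11110011111001) expands symbol-by-symbol to 001 001 001 001 11 11 001 001 001 001 001 11 11 001; joining the 14 pieces gives the next term.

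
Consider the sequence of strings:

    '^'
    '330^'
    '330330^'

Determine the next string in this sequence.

The strings grow by a fixed prefix 330 each time.
One more step from 330330^ gives the answer.

330330330^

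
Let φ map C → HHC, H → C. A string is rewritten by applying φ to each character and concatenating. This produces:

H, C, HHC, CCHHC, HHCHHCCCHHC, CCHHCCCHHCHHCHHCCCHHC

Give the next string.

φ(CCHHCCCHHCHHCHHCCCHHC) expands symbol-by-symbol to HHC HHC C C HHC HHC HHC C C HHC C C HHC C C HHC HHC HHC C C HHC; joining the 21 pieces gives the next term.

HHCHHCCCHHCHHCHHCCCHHCCCHHCCCHHCHHCHHCCCHHC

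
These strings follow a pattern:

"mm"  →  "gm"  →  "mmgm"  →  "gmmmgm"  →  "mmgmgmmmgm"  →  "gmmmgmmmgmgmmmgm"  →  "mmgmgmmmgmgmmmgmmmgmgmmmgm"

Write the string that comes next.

gmmmgmmmgmgmmmgmmmgmgmmmgmgmmmgmmmgmgmmmgm

This is a Fibonacci-style word recurrence s(k) = s(k−2)·s(k−1): e.g. mm·gm = mmgm.
Continuing: gmmmgmmmgmgmmmgm · mmgmgmmmgmgmmmgmmmgmgmmmgm gives term 8.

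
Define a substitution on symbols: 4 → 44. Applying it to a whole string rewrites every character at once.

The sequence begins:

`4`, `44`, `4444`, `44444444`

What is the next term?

4444444444444444

Expanding 44444444: 4→44, 4→44, 4→44, 4→44, 4→44, 4→44, 4→44, 4→44. Concatenated: 44 44 44 44 44 44 44 44.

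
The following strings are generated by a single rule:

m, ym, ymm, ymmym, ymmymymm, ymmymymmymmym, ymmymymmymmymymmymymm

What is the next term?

ymmymymmymmymymmymymmymmymymmymmym

From term 3 onward, concatenate the last term with the second-to-last: ym·m = ymm, ymm·ym = ymmym, …
So term 8 is ymmymymmymmymymmymymm·ymmymymmymmym.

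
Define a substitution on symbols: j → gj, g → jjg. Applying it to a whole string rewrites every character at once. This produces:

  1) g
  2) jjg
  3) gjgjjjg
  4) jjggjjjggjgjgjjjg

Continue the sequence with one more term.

Replace each of the 17 characters of jjggjjjggjgjgjjjg in place — gj gj jjg jjg gj gj gj jjg jjg gj jjg gj jjg gj gj gj jjg — and concatenate.

gjgjjjgjjggjgjgjjjgjjggjjjggjjjggjgjgjjjg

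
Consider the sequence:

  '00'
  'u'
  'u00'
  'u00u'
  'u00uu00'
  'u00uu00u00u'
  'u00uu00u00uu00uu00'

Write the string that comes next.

This is a Fibonacci-style word recurrence s(k) = s(k−1)·s(k−2): e.g. u·00 = u00.
So term 8 is u00uu00u00uu00uu00·u00uu00u00u.

u00uu00u00uu00uu00u00uu00u00u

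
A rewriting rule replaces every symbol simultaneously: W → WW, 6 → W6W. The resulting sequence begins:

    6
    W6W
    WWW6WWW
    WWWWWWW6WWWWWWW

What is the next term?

Replace each of the 15 characters of WWWWWWW6WWWWWWW in place — WW WW WW WW WW WW WW W6W WW WW WW WW WW WW WW — and concatenate.

WWWWWWWWWWWWWWW6WWWWWWWWWWWWWWW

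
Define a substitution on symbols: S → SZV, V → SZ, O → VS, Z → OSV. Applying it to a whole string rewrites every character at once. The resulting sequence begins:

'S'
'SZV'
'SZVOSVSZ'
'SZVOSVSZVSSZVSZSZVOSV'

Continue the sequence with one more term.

SZVOSVSZVSSZVSZSZVOSVSZSZVSZVOSVSZSZVOSVSZVOSVSZVSSZVSZ

Replace each of the 21 characters of SZVOSVSZVSSZVSZSZVOSV in place — SZV OSV SZ VS SZV SZ SZV OSV SZ SZV SZV OSV SZ SZV OSV SZV OSV SZ VS SZV SZ — and concatenate.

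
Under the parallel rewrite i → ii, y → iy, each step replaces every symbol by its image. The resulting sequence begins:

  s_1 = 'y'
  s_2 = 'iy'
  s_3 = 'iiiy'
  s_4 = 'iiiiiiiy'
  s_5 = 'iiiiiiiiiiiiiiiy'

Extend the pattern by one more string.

Rewriting the 16 symbols of iiiiiiiiiiiiiiiy one by one yields ii ii ii ii ii ii ii ii ii ii ii ii ii ii ii iy; concatenated:

iiiiiiiiiiiiiiiiiiiiiiiiiiiiiiiy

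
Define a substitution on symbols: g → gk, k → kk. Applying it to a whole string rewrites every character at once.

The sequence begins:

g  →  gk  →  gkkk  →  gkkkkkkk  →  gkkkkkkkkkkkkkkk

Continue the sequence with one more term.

gkkkkkkkkkkkkkkkkkkkkkkkkkkkkkkk

Applying the rule to each of the 16 symbols of gkkkkkkkkkkkkkkk gives the pieces gk kk kk kk kk kk kk kk kk kk kk kk kk kk kk kk, which concatenate to the answer.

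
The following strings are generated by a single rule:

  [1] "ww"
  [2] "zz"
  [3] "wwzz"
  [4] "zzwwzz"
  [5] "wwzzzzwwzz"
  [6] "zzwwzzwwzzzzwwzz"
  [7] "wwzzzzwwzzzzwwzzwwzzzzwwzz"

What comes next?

zzwwzzwwzzzzwwzzwwzzzzwwzzzzwwzzwwzzzzwwzz

From term 3 onward, concatenate the second-to-last term with the last: ww·zz = wwzz, zz·wwzz = zzwwzz, …
Continuing: zzwwzzwwzzzzwwzz · wwzzzzwwzzzzwwzzwwzzzzwwzz gives term 8.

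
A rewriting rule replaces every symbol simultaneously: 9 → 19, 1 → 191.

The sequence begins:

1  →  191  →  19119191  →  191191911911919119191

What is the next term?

1911919119119191191911911919119119191191911911919119191

φ(191191911911919119191) expands symbol-by-symbol to 191 19 191 191 19 191 19 191 191 19 191 191 19 191 19 191 191 19 191 19 191; joining the 21 pieces gives the next term.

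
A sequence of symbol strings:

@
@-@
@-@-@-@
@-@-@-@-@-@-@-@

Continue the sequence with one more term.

@-@-@-@-@-@-@-@-@-@-@-@-@-@-@-@

Every step duplicates the string with '-' between the halves.
One more doubling of @-@-@-@-@-@-@-@ gives the answer.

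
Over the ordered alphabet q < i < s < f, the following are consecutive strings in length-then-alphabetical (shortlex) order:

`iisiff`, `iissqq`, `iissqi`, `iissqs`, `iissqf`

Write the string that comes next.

Find the rightmost character of iissqf below f, bump it to the next letter, and reset everything to its right to q.

iissiq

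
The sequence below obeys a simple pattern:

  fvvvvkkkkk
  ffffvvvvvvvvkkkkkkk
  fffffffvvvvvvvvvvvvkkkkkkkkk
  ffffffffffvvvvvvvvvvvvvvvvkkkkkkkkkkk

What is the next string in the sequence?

fffffffffffffvvvvvvvvvvvvvvvvvvvvkkkkkkkkkkkkk

Term n consists of 3n-2 f's, followed by 4n v's, followed by 2n+3 k's (n = 1, 2, …).
For the next term, n = 5, so the run lengths are 13, 20, 13.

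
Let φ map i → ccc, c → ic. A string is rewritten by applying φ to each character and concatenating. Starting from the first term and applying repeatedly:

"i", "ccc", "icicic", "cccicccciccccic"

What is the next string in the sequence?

iciciccccicicicicccciciciciccccic

Applying the rule to each of the 15 symbols of cccicccciccccic gives the pieces ic ic ic ccc ic ic ic ic ccc ic ic ic ic ccc ic, which concatenate to the answer.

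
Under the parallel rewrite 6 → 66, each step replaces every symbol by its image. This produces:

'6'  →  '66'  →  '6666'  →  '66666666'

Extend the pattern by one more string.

6666666666666666

Expanding 66666666: 6→66, 6→66, 6→66, 6→66, 6→66, 6→66, 6→66, 6→66. Concatenated: 66 66 66 66 66 66 66 66.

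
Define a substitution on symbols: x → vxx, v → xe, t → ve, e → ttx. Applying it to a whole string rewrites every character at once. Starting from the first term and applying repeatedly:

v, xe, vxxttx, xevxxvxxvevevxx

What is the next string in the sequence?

φ(xevxxvxxvevevxx) expands symbol-by-symbol to vxx ttx xe vxx vxx xe vxx vxx xe ttx xe ttx xe vxx vxx; joining the 15 pieces gives the next term.

vxxttxxevxxvxxxevxxvxxxettxxettxxevxxvxx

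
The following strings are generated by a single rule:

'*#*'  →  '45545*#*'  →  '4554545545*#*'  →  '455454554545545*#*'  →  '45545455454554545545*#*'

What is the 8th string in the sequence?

45545455454554545545455454554545545*#*

Every step adds 45545 at the front: s(k+1) = 45545·s(k).
From 45545455454554545545*#*, 3 further steps: 45545455454554545545*#* → 4554545545455454554545545*#* → 455454554545545455454554545545*#* → (answer).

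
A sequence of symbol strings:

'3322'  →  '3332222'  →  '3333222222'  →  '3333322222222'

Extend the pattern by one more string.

3333332222222222

Term n consists of n+1 3's, followed by 2n 2's (n = 1, 2, …).
Setting n = 5 gives 6, 10 characters in each block.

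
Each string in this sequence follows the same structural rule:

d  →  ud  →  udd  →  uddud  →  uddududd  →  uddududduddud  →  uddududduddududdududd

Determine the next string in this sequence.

uddududduddududdududduddududduddud

This is a Fibonacci-style word recurrence s(k) = s(k−1)·s(k−2): e.g. ud·d = udd.
The next term joins uddududduddududdududd and uddududduddud.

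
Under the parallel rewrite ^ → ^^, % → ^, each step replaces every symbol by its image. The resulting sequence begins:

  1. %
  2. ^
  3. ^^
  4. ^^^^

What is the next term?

Rewriting each symbol of ^^^^: ^→^^, ^→^^, ^→^^, ^→^^, which concatenates to ^^ ^^ ^^ ^^.

^^^^^^^^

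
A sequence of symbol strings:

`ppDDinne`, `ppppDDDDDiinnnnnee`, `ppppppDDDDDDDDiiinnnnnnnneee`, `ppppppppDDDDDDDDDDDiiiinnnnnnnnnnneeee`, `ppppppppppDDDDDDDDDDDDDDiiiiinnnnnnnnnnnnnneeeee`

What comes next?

The n-th term is 2n p's then 3n-1 D's then n i's then 3n-1 n's then n e's (n = 1, 2, …).
For the next term, n = 6, so the run lengths are 12, 17, 6, 17, 6.

ppppppppppppDDDDDDDDDDDDDDDDDiiiiiinnnnnnnnnnnnnnnnneeeeee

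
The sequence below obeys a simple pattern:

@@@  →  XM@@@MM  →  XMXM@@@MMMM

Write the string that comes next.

s(k+1) = XM·s(k)·MM, so each term gains XM as a prefix and MM as a suffix.
Applying this once more to XMXM@@@MMMM:

XMXMXM@@@MMMMMM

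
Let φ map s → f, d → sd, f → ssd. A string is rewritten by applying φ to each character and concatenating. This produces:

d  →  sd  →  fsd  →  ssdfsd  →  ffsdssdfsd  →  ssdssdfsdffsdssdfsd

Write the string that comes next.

ffsdffsdssdfsdssdssdfsdffsdssdfsd

φ(ssdssdfsdffsdssdfsd) expands symbol-by-symbol to f f sd f f sd ssd f sd ssd ssd f sd f f sd ssd f sd; joining the 19 pieces gives the next term.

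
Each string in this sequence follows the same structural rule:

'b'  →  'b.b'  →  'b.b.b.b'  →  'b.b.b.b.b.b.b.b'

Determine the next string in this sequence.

Every step duplicates the string with '.' between the halves.
So the next term is two copies of b.b.b.b.b.b.b.b with '.' between the halves.

b.b.b.b.b.b.b.b.b.b.b.b.b.b.b.b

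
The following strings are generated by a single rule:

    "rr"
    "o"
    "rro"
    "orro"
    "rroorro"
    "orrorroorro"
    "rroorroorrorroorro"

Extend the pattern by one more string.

orrorroorrorroorroorrorroorro

From term 3 onward, concatenate the second-to-last term with the last: rr·o = rro, o·rro = orro, …
The next term joins orrorroorro and rroorroorrorroorro.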